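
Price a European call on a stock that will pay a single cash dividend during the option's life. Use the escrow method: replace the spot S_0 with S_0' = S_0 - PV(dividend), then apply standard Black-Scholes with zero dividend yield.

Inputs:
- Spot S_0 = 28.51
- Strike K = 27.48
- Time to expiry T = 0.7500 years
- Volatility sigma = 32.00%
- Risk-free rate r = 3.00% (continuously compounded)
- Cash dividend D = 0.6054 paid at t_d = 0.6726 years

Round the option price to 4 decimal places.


PV(D) = D * exp(-r * t_d) = 0.6054 * 0.98002421 = 0.59330666
S_0' = S_0 - PV(D) = 28.5100 - 0.59330666 = 27.91669334
d1 = (ln(S_0'/K) + (r + sigma^2/2)*T) / (sigma*sqrt(T)) = 0.27664593
d2 = d1 - sigma*sqrt(T) = -0.00048220
exp(-rT) = 0.97775124
N(d1) = 0.60897400; N(d2) = 0.49980763
C = S_0' * N(d1) - K * exp(-rT) * N(d2) = 27.91669334 * 0.60897400 - 27.4800 * 0.97775124 * 0.49980763 = 3.5714

Answer: Price = 3.5714


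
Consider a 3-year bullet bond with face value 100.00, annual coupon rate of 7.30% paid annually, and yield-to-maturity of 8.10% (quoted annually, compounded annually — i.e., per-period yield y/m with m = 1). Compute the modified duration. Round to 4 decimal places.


Answer: Modified duration = 2.5886

Derivation:
Coupon per period c = face * coupon_rate / m = 7.300000
Periods per year m = 1; per-period yield y/m = 0.081000
Number of cashflows N = 3
Cashflows (t years, CF_t, discount factor 1/(1+y/m)^(m*t), PV):
  t = 1.0000: CF_t = 7.300000, DF = 0.925069, PV = 6.753006
  t = 2.0000: CF_t = 7.300000, DF = 0.855753, PV = 6.247000
  t = 3.0000: CF_t = 107.300000, DF = 0.791631, PV = 84.942031
Price P = sum_t PV_t = 97.942037
First compute Macaulay numerator sum_t t * PV_t:
  t * PV_t at t = 1.0000: 6.753006
  t * PV_t at t = 2.0000: 12.493999
  t * PV_t at t = 3.0000: 254.826093
Macaulay duration D = 274.073098 / 97.942037 = 2.798319
Modified duration = D / (1 + y/m) = 2.798319 / (1 + 0.081000) = 2.588640


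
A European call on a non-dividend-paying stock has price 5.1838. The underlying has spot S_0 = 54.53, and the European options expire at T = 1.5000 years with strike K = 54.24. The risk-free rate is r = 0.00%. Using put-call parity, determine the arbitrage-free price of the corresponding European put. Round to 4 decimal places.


Put-call parity: C - P = S_0 * exp(-qT) - K * exp(-rT).
S_0 * exp(-qT) = 54.5300 * 1.00000000 = 54.53000000
K * exp(-rT) = 54.2400 * 1.00000000 = 54.24000000
P = C - S*exp(-qT) + K*exp(-rT)
P = 5.1838 - 54.53000000 + 54.24000000 = 4.8938

Answer: Put price = 4.8938


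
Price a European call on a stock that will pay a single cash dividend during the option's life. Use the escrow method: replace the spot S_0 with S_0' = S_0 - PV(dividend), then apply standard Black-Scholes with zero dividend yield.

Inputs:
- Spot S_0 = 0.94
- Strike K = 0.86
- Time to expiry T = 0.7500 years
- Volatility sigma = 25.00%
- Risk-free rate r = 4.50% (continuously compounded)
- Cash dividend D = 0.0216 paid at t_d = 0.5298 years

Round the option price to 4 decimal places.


PV(D) = D * exp(-r * t_d) = 0.0216 * 0.97644095 = 0.02109112
S_0' = S_0 - PV(D) = 0.9400 - 0.02109112 = 0.91890888
d1 = (ln(S_0'/K) + (r + sigma^2/2)*T) / (sigma*sqrt(T)) = 0.57015451
d2 = d1 - sigma*sqrt(T) = 0.35364816
exp(-rT) = 0.96681318
N(d1) = 0.71571355; N(d2) = 0.63819871
C = S_0' * N(d1) - K * exp(-rT) * N(d2) = 0.91890888 * 0.71571355 - 0.8600 * 0.96681318 * 0.63819871 = 0.1270

Answer: Price = 0.1270


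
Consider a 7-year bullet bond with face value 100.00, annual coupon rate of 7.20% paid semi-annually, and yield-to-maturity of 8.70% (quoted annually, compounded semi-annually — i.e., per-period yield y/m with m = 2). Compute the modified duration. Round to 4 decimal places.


Answer: Modified duration = 5.3208

Derivation:
Coupon per period c = face * coupon_rate / m = 3.600000
Periods per year m = 2; per-period yield y/m = 0.043500
Number of cashflows N = 14
Cashflows (t years, CF_t, discount factor 1/(1+y/m)^(m*t), PV):
  t = 0.5000: CF_t = 3.600000, DF = 0.958313, PV = 3.449928
  t = 1.0000: CF_t = 3.600000, DF = 0.918365, PV = 3.306112
  t = 1.5000: CF_t = 3.600000, DF = 0.880081, PV = 3.168292
  t = 2.0000: CF_t = 3.600000, DF = 0.843393, PV = 3.036216
  t = 2.5000: CF_t = 3.600000, DF = 0.808235, PV = 2.909647
  t = 3.0000: CF_t = 3.600000, DF = 0.774543, PV = 2.788353
  t = 3.5000: CF_t = 3.600000, DF = 0.742254, PV = 2.672116
  t = 4.0000: CF_t = 3.600000, DF = 0.711312, PV = 2.560725
  t = 4.5000: CF_t = 3.600000, DF = 0.681660, PV = 2.453977
  t = 5.0000: CF_t = 3.600000, DF = 0.653244, PV = 2.351679
  t = 5.5000: CF_t = 3.600000, DF = 0.626013, PV = 2.253645
  t = 6.0000: CF_t = 3.600000, DF = 0.599916, PV = 2.159698
  t = 6.5000: CF_t = 3.600000, DF = 0.574908, PV = 2.069668
  t = 7.0000: CF_t = 103.600000, DF = 0.550942, PV = 57.077561
Price P = sum_t PV_t = 92.257616
First compute Macaulay numerator sum_t t * PV_t:
  t * PV_t at t = 0.5000: 1.724964
  t * PV_t at t = 1.0000: 3.306112
  t * PV_t at t = 1.5000: 4.752437
  t * PV_t at t = 2.0000: 6.072432
  t * PV_t at t = 2.5000: 7.274116
  t * PV_t at t = 3.0000: 8.365060
  t * PV_t at t = 3.5000: 9.352406
  t * PV_t at t = 4.0000: 10.242898
  t * PV_t at t = 4.5000: 11.042895
  t * PV_t at t = 5.0000: 11.758393
  t * PV_t at t = 5.5000: 12.395048
  t * PV_t at t = 6.0000: 12.958189
  t * PV_t at t = 6.5000: 13.452840
  t * PV_t at t = 7.0000: 399.542928
Macaulay duration D = 512.240719 / 92.257616 = 5.552287
Modified duration = D / (1 + y/m) = 5.552287 / (1 + 0.043500) = 5.320830


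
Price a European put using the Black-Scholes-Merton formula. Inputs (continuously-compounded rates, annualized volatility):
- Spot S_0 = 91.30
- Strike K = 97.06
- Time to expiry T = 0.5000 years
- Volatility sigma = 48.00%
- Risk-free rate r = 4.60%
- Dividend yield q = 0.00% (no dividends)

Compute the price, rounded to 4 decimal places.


d1 = (ln(S/K) + (r - q + 0.5*sigma^2) * T) / (sigma * sqrt(T)) = 0.05722098
d2 = d1 - sigma * sqrt(T) = -0.28219028
exp(-rT) = 0.97726248; exp(-qT) = 1.00000000
P = K * exp(-rT) * N(-d2) - S_0 * exp(-qT) * N(-d1)
N(-d1) = 0.47718458; N(-d2) = 0.61110119
P = 97.0600 * 0.97726248 * 0.61110119 - 91.3000 * 1.00000000 * 0.47718458 = 14.3979

Answer: Price = 14.3979


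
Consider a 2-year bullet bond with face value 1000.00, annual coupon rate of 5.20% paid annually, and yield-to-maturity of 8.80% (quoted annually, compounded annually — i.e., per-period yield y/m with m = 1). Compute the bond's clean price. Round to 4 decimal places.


Coupon per period c = face * coupon_rate / m = 52.000000
Periods per year m = 1; per-period yield y/m = 0.088000
Number of cashflows N = 2
Cashflows (t years, CF_t, discount factor 1/(1+y/m)^(m*t), PV):
  t = 1.0000: CF_t = 52.000000, DF = 0.919118, PV = 47.794118
  t = 2.0000: CF_t = 1052.000000, DF = 0.844777, PV = 888.705666
Price P = sum_t PV_t = 936.499784

Answer: Price = 936.4998


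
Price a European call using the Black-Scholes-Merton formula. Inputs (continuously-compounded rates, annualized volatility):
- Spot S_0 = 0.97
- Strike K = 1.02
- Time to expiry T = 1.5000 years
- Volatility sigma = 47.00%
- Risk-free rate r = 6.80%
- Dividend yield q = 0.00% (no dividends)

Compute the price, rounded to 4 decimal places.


d1 = (ln(S/K) + (r - q + 0.5*sigma^2) * T) / (sigma * sqrt(T)) = 0.37769597
d2 = d1 - sigma * sqrt(T) = -0.19793412
exp(-rT) = 0.90302955; exp(-qT) = 1.00000000
C = S_0 * exp(-qT) * N(d1) - K * exp(-rT) * N(d2)
N(d1) = 0.64717177; N(d2) = 0.42154830
C = 0.9700 * 1.00000000 * 0.64717177 - 1.0200 * 0.90302955 * 0.42154830 = 0.2395

Answer: Price = 0.2395


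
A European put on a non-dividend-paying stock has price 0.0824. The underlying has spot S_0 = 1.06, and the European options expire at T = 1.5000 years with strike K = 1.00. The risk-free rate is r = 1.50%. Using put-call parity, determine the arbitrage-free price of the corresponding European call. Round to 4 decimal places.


Answer: Call price = 0.1646

Derivation:
Put-call parity: C - P = S_0 * exp(-qT) - K * exp(-rT).
S_0 * exp(-qT) = 1.0600 * 1.00000000 = 1.06000000
K * exp(-rT) = 1.0000 * 0.97775124 = 0.97775124
C = P + S*exp(-qT) - K*exp(-rT)
C = 0.0824 + 1.06000000 - 0.97775124 = 0.1646


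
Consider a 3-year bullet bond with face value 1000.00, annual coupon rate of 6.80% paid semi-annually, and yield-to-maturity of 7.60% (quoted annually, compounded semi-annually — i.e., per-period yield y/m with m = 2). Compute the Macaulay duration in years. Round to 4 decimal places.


Answer: Macaulay duration = 2.7610 years

Derivation:
Coupon per period c = face * coupon_rate / m = 34.000000
Periods per year m = 2; per-period yield y/m = 0.038000
Number of cashflows N = 6
Cashflows (t years, CF_t, discount factor 1/(1+y/m)^(m*t), PV):
  t = 0.5000: CF_t = 34.000000, DF = 0.963391, PV = 32.755299
  t = 1.0000: CF_t = 34.000000, DF = 0.928122, PV = 31.556164
  t = 1.5000: CF_t = 34.000000, DF = 0.894145, PV = 30.400929
  t = 2.0000: CF_t = 34.000000, DF = 0.861411, PV = 29.287986
  t = 2.5000: CF_t = 34.000000, DF = 0.829876, PV = 28.215786
  t = 3.0000: CF_t = 1034.000000, DF = 0.799495, PV = 826.678072
Price P = sum_t PV_t = 978.894235
Macaulay numerator sum_t t * PV_t:
  t * PV_t at t = 0.5000: 16.377649
  t * PV_t at t = 1.0000: 31.556164
  t * PV_t at t = 1.5000: 45.601394
  t * PV_t at t = 2.0000: 58.575971
  t * PV_t at t = 2.5000: 70.539464
  t * PV_t at t = 3.0000: 2480.034215
Macaulay duration D = (sum_t t * PV_t) / P = 2702.684858 / 978.894235 = 2.760957


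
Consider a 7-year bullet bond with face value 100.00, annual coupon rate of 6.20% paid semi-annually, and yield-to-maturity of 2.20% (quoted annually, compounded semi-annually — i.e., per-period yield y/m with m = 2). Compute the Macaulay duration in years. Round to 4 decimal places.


Coupon per period c = face * coupon_rate / m = 3.100000
Periods per year m = 2; per-period yield y/m = 0.011000
Number of cashflows N = 14
Cashflows (t years, CF_t, discount factor 1/(1+y/m)^(m*t), PV):
  t = 0.5000: CF_t = 3.100000, DF = 0.989120, PV = 3.066271
  t = 1.0000: CF_t = 3.100000, DF = 0.978358, PV = 3.032909
  t = 1.5000: CF_t = 3.100000, DF = 0.967713, PV = 2.999910
  t = 2.0000: CF_t = 3.100000, DF = 0.957184, PV = 2.967270
  t = 2.5000: CF_t = 3.100000, DF = 0.946769, PV = 2.934985
  t = 3.0000: CF_t = 3.100000, DF = 0.936468, PV = 2.903052
  t = 3.5000: CF_t = 3.100000, DF = 0.926279, PV = 2.871466
  t = 4.0000: CF_t = 3.100000, DF = 0.916201, PV = 2.840223
  t = 4.5000: CF_t = 3.100000, DF = 0.906232, PV = 2.809321
  t = 5.0000: CF_t = 3.100000, DF = 0.896372, PV = 2.778754
  t = 5.5000: CF_t = 3.100000, DF = 0.886620, PV = 2.748521
  t = 6.0000: CF_t = 3.100000, DF = 0.876973, PV = 2.718616
  t = 6.5000: CF_t = 3.100000, DF = 0.867431, PV = 2.689036
  t = 7.0000: CF_t = 103.100000, DF = 0.857993, PV = 88.459094
Price P = sum_t PV_t = 125.819427
Macaulay numerator sum_t t * PV_t:
  t * PV_t at t = 0.5000: 1.533136
  t * PV_t at t = 1.0000: 3.032909
  t * PV_t at t = 1.5000: 4.499865
  t * PV_t at t = 2.0000: 5.934540
  t * PV_t at t = 2.5000: 7.337463
  t * PV_t at t = 3.0000: 8.709155
  t * PV_t at t = 3.5000: 10.050129
  t * PV_t at t = 4.0000: 11.360892
  t * PV_t at t = 4.5000: 12.641942
  t * PV_t at t = 5.0000: 13.893771
  t * PV_t at t = 5.5000: 15.116863
  t * PV_t at t = 6.0000: 16.311694
  t * PV_t at t = 6.5000: 17.478736
  t * PV_t at t = 7.0000: 619.213658
Macaulay duration D = (sum_t t * PV_t) / P = 747.114754 / 125.819427 = 5.937992

Answer: Macaulay duration = 5.9380 years


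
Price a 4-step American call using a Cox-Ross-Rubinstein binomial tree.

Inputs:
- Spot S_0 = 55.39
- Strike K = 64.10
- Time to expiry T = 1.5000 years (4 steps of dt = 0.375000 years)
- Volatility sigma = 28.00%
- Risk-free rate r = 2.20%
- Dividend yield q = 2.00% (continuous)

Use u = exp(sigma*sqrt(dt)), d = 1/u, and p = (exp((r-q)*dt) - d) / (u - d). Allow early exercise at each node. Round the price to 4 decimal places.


dt = T/N = 0.375000
u = exp(sigma*sqrt(dt)) = 1.187042; d = 1/u = 0.842430
p = (exp((r-q)*dt) - d) / (u - d) = 0.459416
Discount per step: exp(-r*dt) = 0.991784
Stock lattice S(k, i) with i counting down-moves:
  k=0: S(0,0) = 55.3900
  k=1: S(1,0) = 65.7502; S(1,1) = 46.6622
  k=2: S(2,0) = 78.0483; S(2,1) = 55.3900; S(2,2) = 39.3097
  k=3: S(3,0) = 92.6466; S(3,1) = 65.7502; S(3,2) = 46.6622; S(3,3) = 33.1157
  k=4: S(4,0) = 109.9753; S(4,1) = 78.0483; S(4,2) = 55.3900; S(4,3) = 39.3097; S(4,4) = 27.8976
Terminal payoffs V(N, i) = max(S_T - K, 0):
  V(4,0) = 45.875345; V(4,1) = 13.948282; V(4,2) = 0.000000; V(4,3) = 0.000000; V(4,4) = 0.000000
Backward induction: V(k, i) = exp(-r*dt) * [p * V(k+1, i) + (1-p) * V(k+1, i+1)]; then take max(V_cont, immediate exercise) for American.
  V(3,0) = exp(-r*dt) * [p*45.875345 + (1-p)*13.948282] = 28.380968; exercise = 28.546569; V(3,0) = max -> 28.546569
  V(3,1) = exp(-r*dt) * [p*13.948282 + (1-p)*0.000000] = 6.355412; exercise = 1.650242; V(3,1) = max -> 6.355412
  V(3,2) = exp(-r*dt) * [p*0.000000 + (1-p)*0.000000] = 0.000000; exercise = 0.000000; V(3,2) = max -> 0.000000
  V(3,3) = exp(-r*dt) * [p*0.000000 + (1-p)*0.000000] = 0.000000; exercise = 0.000000; V(3,3) = max -> 0.000000
  V(2,0) = exp(-r*dt) * [p*28.546569 + (1-p)*6.355412] = 16.414402; exercise = 13.948282; V(2,0) = max -> 16.414402
  V(2,1) = exp(-r*dt) * [p*6.355412 + (1-p)*0.000000] = 2.895788; exercise = 0.000000; V(2,1) = max -> 2.895788
  V(2,2) = exp(-r*dt) * [p*0.000000 + (1-p)*0.000000] = 0.000000; exercise = 0.000000; V(2,2) = max -> 0.000000
  V(1,0) = exp(-r*dt) * [p*16.414402 + (1-p)*2.895788] = 9.031634; exercise = 1.650242; V(1,0) = max -> 9.031634
  V(1,1) = exp(-r*dt) * [p*2.895788 + (1-p)*0.000000] = 1.319440; exercise = 0.000000; V(1,1) = max -> 1.319440
  V(0,0) = exp(-r*dt) * [p*9.031634 + (1-p)*1.319440] = 4.822593; exercise = 0.000000; V(0,0) = max -> 4.822593

Answer: Price = V(0,0) = 4.8226


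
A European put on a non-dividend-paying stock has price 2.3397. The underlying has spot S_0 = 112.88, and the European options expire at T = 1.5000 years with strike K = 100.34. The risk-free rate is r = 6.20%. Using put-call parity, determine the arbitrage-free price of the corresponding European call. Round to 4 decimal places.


Answer: Call price = 23.7905

Derivation:
Put-call parity: C - P = S_0 * exp(-qT) - K * exp(-rT).
S_0 * exp(-qT) = 112.8800 * 1.00000000 = 112.88000000
K * exp(-rT) = 100.3400 * 0.91119350 = 91.42915582
C = P + S*exp(-qT) - K*exp(-rT)
C = 2.3397 + 112.88000000 - 91.42915582 = 23.7905


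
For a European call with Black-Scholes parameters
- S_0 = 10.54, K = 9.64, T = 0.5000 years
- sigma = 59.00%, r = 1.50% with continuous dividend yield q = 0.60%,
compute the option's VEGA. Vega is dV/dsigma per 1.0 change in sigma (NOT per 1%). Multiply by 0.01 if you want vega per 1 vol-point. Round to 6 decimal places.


d1 = 0.4333280618; d2 = 0.0161350609
phi(d1) = 0.3631914629; exp(-qT) = 0.9970044955; exp(-rT) = 0.9925280548
Vega = S * exp(-qT) * phi(d1) * sqrt(T) = 10.5400 * 0.9970044955 * 0.3631914629 * 0.7071067812 = 2.698723

Answer: Vega = 2.698723


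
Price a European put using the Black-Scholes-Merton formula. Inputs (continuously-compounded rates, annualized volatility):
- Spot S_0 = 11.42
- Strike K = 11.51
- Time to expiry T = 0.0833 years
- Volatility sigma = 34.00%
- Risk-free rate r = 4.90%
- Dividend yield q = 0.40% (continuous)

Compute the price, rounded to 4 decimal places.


d1 = (ln(S/K) + (r - q + 0.5*sigma^2) * T) / (sigma * sqrt(T)) = 0.00726814
d2 = d1 - sigma * sqrt(T) = -0.09086178
exp(-rT) = 0.99592662; exp(-qT) = 0.99966686
P = K * exp(-rT) * N(-d2) - S_0 * exp(-qT) * N(-d1)
N(-d1) = 0.49710046; N(-d2) = 0.53619879
P = 11.5100 * 0.99592662 * 0.53619879 - 11.4200 * 0.99966686 * 0.49710046 = 0.4715

Answer: Price = 0.4715


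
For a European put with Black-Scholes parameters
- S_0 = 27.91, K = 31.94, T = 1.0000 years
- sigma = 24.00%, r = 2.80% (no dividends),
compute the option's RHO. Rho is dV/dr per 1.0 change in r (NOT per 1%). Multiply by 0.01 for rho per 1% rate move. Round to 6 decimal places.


Answer: Rho = -22.177587

Derivation:
d1 = -0.3253087302; d2 = -0.5653087302
phi(d1) = 0.3783818462; exp(-qT) = 1.0000000000; exp(-rT) = 0.9723883668
N(-d2) = 0.7140681042
Rho = -K*T*exp(-rT)*N(-d2) = -31.9400 * 1.0000 * 0.9723883668 * 0.7140681042 = -22.177587


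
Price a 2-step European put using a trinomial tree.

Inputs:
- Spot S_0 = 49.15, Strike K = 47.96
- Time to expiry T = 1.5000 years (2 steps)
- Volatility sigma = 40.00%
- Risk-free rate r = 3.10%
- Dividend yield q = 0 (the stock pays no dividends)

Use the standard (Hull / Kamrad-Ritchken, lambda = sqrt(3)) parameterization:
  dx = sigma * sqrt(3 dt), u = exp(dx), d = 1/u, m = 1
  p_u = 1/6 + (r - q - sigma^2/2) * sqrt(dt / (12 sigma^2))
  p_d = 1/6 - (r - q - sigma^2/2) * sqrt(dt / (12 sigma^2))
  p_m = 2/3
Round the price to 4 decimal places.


Answer: Price = V(0,0) = 6.5016

Derivation:
dt = T/N = 0.750000; dx = sigma*sqrt(3*dt) = 0.600000
u = exp(dx) = 1.822119; d = 1/u = 0.548812
p_u = 0.136042, p_m = 0.666667, p_d = 0.197292
Discount per step: exp(-r*dt) = 0.977018
Stock lattice S(k, j) with j the centered position index:
  k=0: S(0,+0) = 49.1500
  k=1: S(1,-1) = 26.9741; S(1,+0) = 49.1500; S(1,+1) = 89.5571
  k=2: S(2,-2) = 14.8037; S(2,-1) = 26.9741; S(2,+0) = 49.1500; S(2,+1) = 89.5571; S(2,+2) = 163.1837
Terminal payoffs V(N, j) = max(K - S_T, 0):
  V(2,-2) = 33.156304; V(2,-1) = 20.985908; V(2,+0) = 0.000000; V(2,+1) = 0.000000; V(2,+2) = 0.000000
Backward induction: V(k, j) = exp(-r*dt) * [p_u * V(k+1, j+1) + p_m * V(k+1, j) + p_d * V(k+1, j-1)]
  V(1,-1) = exp(-r*dt) * [p_u*0.000000 + p_m*20.985908 + p_d*33.156304] = 20.060204
  V(1,+0) = exp(-r*dt) * [p_u*0.000000 + p_m*0.000000 + p_d*20.985908] = 4.045192
  V(1,+1) = exp(-r*dt) * [p_u*0.000000 + p_m*0.000000 + p_d*0.000000] = 0.000000
  V(0,+0) = exp(-r*dt) * [p_u*0.000000 + p_m*4.045192 + p_d*20.060204] = 6.501573


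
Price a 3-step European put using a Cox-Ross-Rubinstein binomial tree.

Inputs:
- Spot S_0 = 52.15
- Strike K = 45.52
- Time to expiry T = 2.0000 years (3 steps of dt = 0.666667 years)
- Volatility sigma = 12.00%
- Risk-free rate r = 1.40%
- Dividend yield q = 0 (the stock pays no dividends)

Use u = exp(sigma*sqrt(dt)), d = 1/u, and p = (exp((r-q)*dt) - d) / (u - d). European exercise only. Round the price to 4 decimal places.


dt = T/N = 0.666667
u = exp(sigma*sqrt(dt)) = 1.102940; d = 1/u = 0.906667
p = (exp((r-q)*dt) - d) / (u - d) = 0.523300
Discount per step: exp(-r*dt) = 0.990710
Stock lattice S(k, i) with i counting down-moves:
  k=0: S(0,0) = 52.1500
  k=1: S(1,0) = 57.5183; S(1,1) = 47.2827
  k=2: S(2,0) = 63.4393; S(2,1) = 52.1500; S(2,2) = 42.8697
  k=3: S(3,0) = 69.9697; S(3,1) = 57.5183; S(3,2) = 47.2827; S(3,3) = 38.8685
Terminal payoffs V(N, i) = max(K - S_T, 0):
  V(3,0) = 0.000000; V(3,1) = 0.000000; V(3,2) = 0.000000; V(3,3) = 6.651451
Backward induction: V(k, i) = exp(-r*dt) * [p * V(k+1, i) + (1-p) * V(k+1, i+1)].
  V(2,0) = exp(-r*dt) * [p*0.000000 + (1-p)*0.000000] = 0.000000
  V(2,1) = exp(-r*dt) * [p*0.000000 + (1-p)*0.000000] = 0.000000
  V(2,2) = exp(-r*dt) * [p*0.000000 + (1-p)*6.651451] = 3.141290
  V(1,0) = exp(-r*dt) * [p*0.000000 + (1-p)*0.000000] = 0.000000
  V(1,1) = exp(-r*dt) * [p*0.000000 + (1-p)*3.141290] = 1.483541
  V(0,0) = exp(-r*dt) * [p*0.000000 + (1-p)*1.483541] = 0.700634

Answer: Price = V(0,0) = 0.7006


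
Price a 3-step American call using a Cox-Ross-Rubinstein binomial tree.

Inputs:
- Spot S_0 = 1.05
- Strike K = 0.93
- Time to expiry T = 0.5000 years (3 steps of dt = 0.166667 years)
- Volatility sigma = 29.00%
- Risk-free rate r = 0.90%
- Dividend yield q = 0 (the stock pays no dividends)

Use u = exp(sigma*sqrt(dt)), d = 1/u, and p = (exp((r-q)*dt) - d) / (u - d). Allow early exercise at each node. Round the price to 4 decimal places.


Answer: Price = V(0,0) = 0.1518

Derivation:
dt = T/N = 0.166667
u = exp(sigma*sqrt(dt)) = 1.125685; d = 1/u = 0.888348
p = (exp((r-q)*dt) - d) / (u - d) = 0.476761
Discount per step: exp(-r*dt) = 0.998501
Stock lattice S(k, i) with i counting down-moves:
  k=0: S(0,0) = 1.0500
  k=1: S(1,0) = 1.1820; S(1,1) = 0.9328
  k=2: S(2,0) = 1.3305; S(2,1) = 1.0500; S(2,2) = 0.8286
  k=3: S(3,0) = 1.4978; S(3,1) = 1.1820; S(3,2) = 0.9328; S(3,3) = 0.7361
Terminal payoffs V(N, i) = max(S_T - K, 0):
  V(3,0) = 0.567753; V(3,1) = 0.251970; V(3,2) = 0.002765; V(3,3) = 0.000000
Backward induction: V(k, i) = exp(-r*dt) * [p * V(k+1, i) + (1-p) * V(k+1, i+1)]; then take max(V_cont, immediate exercise) for American.
  V(2,0) = exp(-r*dt) * [p*0.567753 + (1-p)*0.251970] = 0.401920; exercise = 0.400526; V(2,0) = max -> 0.401920
  V(2,1) = exp(-r*dt) * [p*0.251970 + (1-p)*0.002765] = 0.121394; exercise = 0.120000; V(2,1) = max -> 0.121394
  V(2,2) = exp(-r*dt) * [p*0.002765 + (1-p)*0.000000] = 0.001316; exercise = 0.000000; V(2,2) = max -> 0.001316
  V(1,0) = exp(-r*dt) * [p*0.401920 + (1-p)*0.121394] = 0.254755; exercise = 0.251970; V(1,0) = max -> 0.254755
  V(1,1) = exp(-r*dt) * [p*0.121394 + (1-p)*0.001316] = 0.058477; exercise = 0.002765; V(1,1) = max -> 0.058477
  V(0,0) = exp(-r*dt) * [p*0.254755 + (1-p)*0.058477] = 0.151827; exercise = 0.120000; V(0,0) = max -> 0.151827


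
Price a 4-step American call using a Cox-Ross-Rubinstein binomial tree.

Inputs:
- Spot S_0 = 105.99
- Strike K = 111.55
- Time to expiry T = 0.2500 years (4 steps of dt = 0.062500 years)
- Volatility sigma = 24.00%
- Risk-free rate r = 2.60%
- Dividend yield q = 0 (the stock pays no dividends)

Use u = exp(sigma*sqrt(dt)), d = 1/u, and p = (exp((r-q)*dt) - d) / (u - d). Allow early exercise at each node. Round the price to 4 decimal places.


Answer: Price = V(0,0) = 3.3873

Derivation:
dt = T/N = 0.062500
u = exp(sigma*sqrt(dt)) = 1.061837; d = 1/u = 0.941765
p = (exp((r-q)*dt) - d) / (u - d) = 0.498549
Discount per step: exp(-r*dt) = 0.998376
Stock lattice S(k, i) with i counting down-moves:
  k=0: S(0,0) = 105.9900
  k=1: S(1,0) = 112.5441; S(1,1) = 99.8176
  k=2: S(2,0) = 119.5034; S(2,1) = 105.9900; S(2,2) = 94.0047
  k=3: S(3,0) = 126.8931; S(3,1) = 112.5441; S(3,2) = 99.8176; S(3,3) = 88.5303
  k=4: S(4,0) = 134.7397; S(4,1) = 119.5034; S(4,2) = 105.9900; S(4,3) = 94.0047; S(4,4) = 83.3747
Terminal payoffs V(N, i) = max(S_T - K, 0):
  V(4,0) = 23.189697; V(4,1) = 7.953391; V(4,2) = 0.000000; V(4,3) = 0.000000; V(4,4) = 0.000000
Backward induction: V(k, i) = exp(-r*dt) * [p * V(k+1, i) + (1-p) * V(k+1, i+1)]; then take max(V_cont, immediate exercise) for American.
  V(3,0) = exp(-r*dt) * [p*23.189697 + (1-p)*7.953391] = 15.524190; exercise = 15.343068; V(3,0) = max -> 15.524190
  V(3,1) = exp(-r*dt) * [p*7.953391 + (1-p)*0.000000] = 3.958717; exercise = 0.994056; V(3,1) = max -> 3.958717
  V(3,2) = exp(-r*dt) * [p*0.000000 + (1-p)*0.000000] = 0.000000; exercise = 0.000000; V(3,2) = max -> 0.000000
  V(3,3) = exp(-r*dt) * [p*0.000000 + (1-p)*0.000000] = 0.000000; exercise = 0.000000; V(3,3) = max -> 0.000000
  V(2,0) = exp(-r*dt) * [p*15.524190 + (1-p)*3.958717] = 9.708883; exercise = 7.953391; V(2,0) = max -> 9.708883
  V(2,1) = exp(-r*dt) * [p*3.958717 + (1-p)*0.000000] = 1.970410; exercise = 0.000000; V(2,1) = max -> 1.970410
  V(2,2) = exp(-r*dt) * [p*0.000000 + (1-p)*0.000000] = 0.000000; exercise = 0.000000; V(2,2) = max -> 0.000000
  V(1,0) = exp(-r*dt) * [p*9.708883 + (1-p)*1.970410] = 5.818955; exercise = 0.994056; V(1,0) = max -> 5.818955
  V(1,1) = exp(-r*dt) * [p*1.970410 + (1-p)*0.000000] = 0.980751; exercise = 0.000000; V(1,1) = max -> 0.980751
  V(0,0) = exp(-r*dt) * [p*5.818955 + (1-p)*0.980751] = 3.387324; exercise = 0.000000; V(0,0) = max -> 3.387324


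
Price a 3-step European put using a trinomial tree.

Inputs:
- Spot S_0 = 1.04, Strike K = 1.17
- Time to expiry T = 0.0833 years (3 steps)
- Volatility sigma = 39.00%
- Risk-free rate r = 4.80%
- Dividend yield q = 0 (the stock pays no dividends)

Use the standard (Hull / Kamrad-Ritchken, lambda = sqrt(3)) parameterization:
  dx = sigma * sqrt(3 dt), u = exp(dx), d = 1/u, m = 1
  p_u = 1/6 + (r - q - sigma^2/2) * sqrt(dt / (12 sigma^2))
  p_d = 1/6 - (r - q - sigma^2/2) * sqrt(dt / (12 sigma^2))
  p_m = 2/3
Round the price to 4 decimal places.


Answer: Price = V(0,0) = 0.1336

Derivation:
dt = T/N = 0.027767; dx = sigma*sqrt(3*dt) = 0.112561
u = exp(dx) = 1.119140; d = 1/u = 0.893543
p_u = 0.163207, p_m = 0.666667, p_d = 0.170126
Discount per step: exp(-r*dt) = 0.998668
Stock lattice S(k, j) with j the centered position index:
  k=0: S(0,+0) = 1.0400
  k=1: S(1,-1) = 0.9293; S(1,+0) = 1.0400; S(1,+1) = 1.1639
  k=2: S(2,-2) = 0.8304; S(2,-1) = 0.9293; S(2,+0) = 1.0400; S(2,+1) = 1.1639; S(2,+2) = 1.3026
  k=3: S(3,-3) = 0.7420; S(3,-2) = 0.8304; S(3,-1) = 0.9293; S(3,+0) = 1.0400; S(3,+1) = 1.1639; S(3,+2) = 1.3026; S(3,+3) = 1.4578
Terminal payoffs V(N, j) = max(K - S_T, 0):
  V(3,-3) = 0.428041; V(3,-2) = 0.339644; V(3,-1) = 0.240715; V(3,+0) = 0.130000; V(3,+1) = 0.006094; V(3,+2) = 0.000000; V(3,+3) = 0.000000
Backward induction: V(k, j) = exp(-r*dt) * [p_u * V(k+1, j+1) + p_m * V(k+1, j) + p_d * V(k+1, j-1)]
  V(2,-2) = exp(-r*dt) * [p_u*0.240715 + p_m*0.339644 + p_d*0.428041] = 0.338086
  V(2,-1) = exp(-r*dt) * [p_u*0.130000 + p_m*0.240715 + p_d*0.339644] = 0.239157
  V(2,+0) = exp(-r*dt) * [p_u*0.006094 + p_m*0.130000 + p_d*0.240715] = 0.128442
  V(2,+1) = exp(-r*dt) * [p_u*0.000000 + p_m*0.006094 + p_d*0.130000] = 0.026144
  V(2,+2) = exp(-r*dt) * [p_u*0.000000 + p_m*0.000000 + p_d*0.006094] = 0.001035
  V(1,-1) = exp(-r*dt) * [p_u*0.128442 + p_m*0.239157 + p_d*0.338086] = 0.237601
  V(1,+0) = exp(-r*dt) * [p_u*0.026144 + p_m*0.128442 + p_d*0.239157] = 0.130408
  V(1,+1) = exp(-r*dt) * [p_u*0.001035 + p_m*0.026144 + p_d*0.128442] = 0.039397
  V(0,+0) = exp(-r*dt) * [p_u*0.039397 + p_m*0.130408 + p_d*0.237601] = 0.133613


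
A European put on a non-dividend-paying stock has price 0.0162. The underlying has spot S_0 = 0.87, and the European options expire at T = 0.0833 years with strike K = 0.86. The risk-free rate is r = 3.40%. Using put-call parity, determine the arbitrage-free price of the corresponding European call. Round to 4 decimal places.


Put-call parity: C - P = S_0 * exp(-qT) - K * exp(-rT).
S_0 * exp(-qT) = 0.8700 * 1.00000000 = 0.87000000
K * exp(-rT) = 0.8600 * 0.99717181 = 0.85756775
C = P + S*exp(-qT) - K*exp(-rT)
C = 0.0162 + 0.87000000 - 0.85756775 = 0.0286

Answer: Call price = 0.0286


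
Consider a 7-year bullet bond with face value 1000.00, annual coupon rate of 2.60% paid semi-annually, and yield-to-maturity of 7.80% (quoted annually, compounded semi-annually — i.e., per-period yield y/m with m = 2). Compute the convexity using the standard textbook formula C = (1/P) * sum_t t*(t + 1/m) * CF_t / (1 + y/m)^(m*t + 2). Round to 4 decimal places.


Answer: Convexity = 42.4496

Derivation:
Coupon per period c = face * coupon_rate / m = 13.000000
Periods per year m = 2; per-period yield y/m = 0.039000
Number of cashflows N = 14
Cashflows (t years, CF_t, discount factor 1/(1+y/m)^(m*t), PV):
  t = 0.5000: CF_t = 13.000000, DF = 0.962464, PV = 12.512031
  t = 1.0000: CF_t = 13.000000, DF = 0.926337, PV = 12.042378
  t = 1.5000: CF_t = 13.000000, DF = 0.891566, PV = 11.590354
  t = 2.0000: CF_t = 13.000000, DF = 0.858100, PV = 11.155298
  t = 2.5000: CF_t = 13.000000, DF = 0.825890, PV = 10.736571
  t = 3.0000: CF_t = 13.000000, DF = 0.794889, PV = 10.333562
  t = 3.5000: CF_t = 13.000000, DF = 0.765052, PV = 9.945681
  t = 4.0000: CF_t = 13.000000, DF = 0.736335, PV = 9.572359
  t = 4.5000: CF_t = 13.000000, DF = 0.708696, PV = 9.213050
  t = 5.0000: CF_t = 13.000000, DF = 0.682094, PV = 8.867228
  t = 5.5000: CF_t = 13.000000, DF = 0.656491, PV = 8.534387
  t = 6.0000: CF_t = 13.000000, DF = 0.631849, PV = 8.214039
  t = 6.5000: CF_t = 13.000000, DF = 0.608132, PV = 7.905716
  t = 7.0000: CF_t = 1013.000000, DF = 0.585305, PV = 592.914102
Price P = sum_t PV_t = 723.536757
Convexity numerator sum_t t*(t + 1/m) * CF_t / (1+y/m)^(m*t + 2):
  t = 0.5000: term = 5.795177
  t = 1.0000: term = 16.732946
  t = 1.5000: term = 32.209714
  t = 2.0000: term = 51.667812
  t = 2.5000: term = 74.592606
  t = 3.0000: term = 100.509768
  t = 3.5000: term = 128.982699
  t = 4.0000: term = 159.610104
  t = 4.5000: term = 192.023706
  t = 5.0000: term = 225.886083
  t = 5.5000: term = 260.888643
  t = 6.0000: term = 296.749703
  t = 6.5000: term = 333.212692
  t = 7.0000: term = 28835.002132
Convexity = (1/P) * sum = 30713.863787 / 723.536757 = 42.449625


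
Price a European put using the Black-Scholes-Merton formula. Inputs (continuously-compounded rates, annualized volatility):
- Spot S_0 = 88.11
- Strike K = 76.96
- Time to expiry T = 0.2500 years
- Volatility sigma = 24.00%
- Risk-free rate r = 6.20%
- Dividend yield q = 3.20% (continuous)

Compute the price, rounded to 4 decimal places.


d1 = (ln(S/K) + (r - q + 0.5*sigma^2) * T) / (sigma * sqrt(T)) = 1.25000190
d2 = d1 - sigma * sqrt(T) = 1.13000190
exp(-rT) = 0.98461951; exp(-qT) = 0.99203191
P = K * exp(-rT) * N(-d2) - S_0 * exp(-qT) * N(-d1)
N(-d1) = 0.10564943; N(-d2) = 0.12923771
P = 76.9600 * 0.98461951 * 0.12923771 - 88.1100 * 0.99203191 * 0.10564943 = 0.5586

Answer: Price = 0.5586


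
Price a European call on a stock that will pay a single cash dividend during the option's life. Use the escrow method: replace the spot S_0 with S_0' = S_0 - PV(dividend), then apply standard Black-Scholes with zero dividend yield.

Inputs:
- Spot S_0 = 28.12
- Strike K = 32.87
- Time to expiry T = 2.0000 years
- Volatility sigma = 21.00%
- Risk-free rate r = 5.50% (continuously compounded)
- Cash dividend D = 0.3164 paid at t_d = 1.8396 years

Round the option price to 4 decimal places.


Answer: Price = 2.6349

Derivation:
PV(D) = D * exp(-r * t_d) = 0.3164 * 0.90377215 = 0.28595351
S_0' = S_0 - PV(D) = 28.1200 - 0.28595351 = 27.83404649
d1 = (ln(S_0'/K) + (r + sigma^2/2)*T) / (sigma*sqrt(T)) = -0.04108096
d2 = d1 - sigma*sqrt(T) = -0.33806581
exp(-rT) = 0.89583414
N(d1) = 0.48361568; N(d2) = 0.36765680
C = S_0' * N(d1) - K * exp(-rT) * N(d2) = 27.83404649 * 0.48361568 - 32.8700 * 0.89583414 * 0.36765680 = 2.6349


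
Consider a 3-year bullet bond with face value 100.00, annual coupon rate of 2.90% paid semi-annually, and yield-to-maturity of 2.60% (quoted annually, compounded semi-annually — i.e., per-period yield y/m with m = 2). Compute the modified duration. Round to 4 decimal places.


Answer: Modified duration = 2.8582

Derivation:
Coupon per period c = face * coupon_rate / m = 1.450000
Periods per year m = 2; per-period yield y/m = 0.013000
Number of cashflows N = 6
Cashflows (t years, CF_t, discount factor 1/(1+y/m)^(m*t), PV):
  t = 0.5000: CF_t = 1.450000, DF = 0.987167, PV = 1.431392
  t = 1.0000: CF_t = 1.450000, DF = 0.974498, PV = 1.413023
  t = 1.5000: CF_t = 1.450000, DF = 0.961992, PV = 1.394889
  t = 2.0000: CF_t = 1.450000, DF = 0.949647, PV = 1.376988
  t = 2.5000: CF_t = 1.450000, DF = 0.937460, PV = 1.359317
  t = 3.0000: CF_t = 101.450000, DF = 0.925429, PV = 93.884820
Price P = sum_t PV_t = 100.860429
First compute Macaulay numerator sum_t t * PV_t:
  t * PV_t at t = 0.5000: 0.715696
  t * PV_t at t = 1.0000: 1.413023
  t * PV_t at t = 1.5000: 2.092334
  t * PV_t at t = 2.0000: 2.753976
  t * PV_t at t = 2.5000: 3.398293
  t * PV_t at t = 3.0000: 281.654461
Macaulay duration D = 292.027782 / 100.860429 = 2.895365
Modified duration = D / (1 + y/m) = 2.895365 / (1 + 0.013000) = 2.858209


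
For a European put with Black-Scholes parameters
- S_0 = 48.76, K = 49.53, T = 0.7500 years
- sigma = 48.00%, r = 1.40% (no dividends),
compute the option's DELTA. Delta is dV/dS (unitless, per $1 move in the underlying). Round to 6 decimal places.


Answer: Delta = -0.422535

Derivation:
d1 = 0.1954132390; d2 = -0.2202789548
phi(d1) = 0.3913974652; exp(-qT) = 1.0000000000; exp(-rT) = 0.9895549326
N(-d1) = 0.4225347266
Delta = -exp(-qT) * N(-d1) = -1.0000000000 * 0.4225347266 = -0.422535


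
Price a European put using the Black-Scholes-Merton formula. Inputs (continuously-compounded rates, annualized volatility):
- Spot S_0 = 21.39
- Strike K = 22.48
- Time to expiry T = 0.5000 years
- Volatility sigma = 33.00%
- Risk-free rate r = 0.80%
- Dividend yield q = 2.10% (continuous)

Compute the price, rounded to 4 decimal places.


d1 = (ln(S/K) + (r - q + 0.5*sigma^2) * T) / (sigma * sqrt(T)) = -0.12418296
d2 = d1 - sigma * sqrt(T) = -0.35752820
exp(-rT) = 0.99600799; exp(-qT) = 0.98955493
P = K * exp(-rT) * N(-d2) - S_0 * exp(-qT) * N(-d1)
N(-d1) = 0.54941479; N(-d2) = 0.63965179
P = 22.4800 * 0.99600799 * 0.63965179 - 21.3900 * 0.98955493 * 0.54941479 = 2.6927

Answer: Price = 2.6927


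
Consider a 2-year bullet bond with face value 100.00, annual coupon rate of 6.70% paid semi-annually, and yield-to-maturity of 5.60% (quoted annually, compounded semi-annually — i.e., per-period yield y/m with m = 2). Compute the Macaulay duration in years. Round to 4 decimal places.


Answer: Macaulay duration = 1.9059 years

Derivation:
Coupon per period c = face * coupon_rate / m = 3.350000
Periods per year m = 2; per-period yield y/m = 0.028000
Number of cashflows N = 4
Cashflows (t years, CF_t, discount factor 1/(1+y/m)^(m*t), PV):
  t = 0.5000: CF_t = 3.350000, DF = 0.972763, PV = 3.258755
  t = 1.0000: CF_t = 3.350000, DF = 0.946267, PV = 3.169995
  t = 1.5000: CF_t = 3.350000, DF = 0.920493, PV = 3.083653
  t = 2.0000: CF_t = 103.350000, DF = 0.895422, PV = 92.541817
Price P = sum_t PV_t = 102.054220
Macaulay numerator sum_t t * PV_t:
  t * PV_t at t = 0.5000: 1.629377
  t * PV_t at t = 1.0000: 3.169995
  t * PV_t at t = 1.5000: 4.625479
  t * PV_t at t = 2.0000: 185.083634
Macaulay duration D = (sum_t t * PV_t) / P = 194.508486 / 102.054220 = 1.905933


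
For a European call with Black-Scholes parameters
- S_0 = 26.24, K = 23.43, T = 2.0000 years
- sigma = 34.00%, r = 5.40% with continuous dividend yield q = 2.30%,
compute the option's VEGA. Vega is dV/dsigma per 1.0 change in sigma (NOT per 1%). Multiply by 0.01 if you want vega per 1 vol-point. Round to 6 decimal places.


Answer: Vega = 11.774696

Derivation:
d1 = 0.6049250920; d2 = 0.1240924808
phi(d1) = 0.3322373298; exp(-qT) = 0.9550419622; exp(-rT) = 0.8976275964
Vega = S * exp(-qT) * phi(d1) * sqrt(T) = 26.2400 * 0.9550419622 * 0.3322373298 * 1.4142135624 = 11.774696


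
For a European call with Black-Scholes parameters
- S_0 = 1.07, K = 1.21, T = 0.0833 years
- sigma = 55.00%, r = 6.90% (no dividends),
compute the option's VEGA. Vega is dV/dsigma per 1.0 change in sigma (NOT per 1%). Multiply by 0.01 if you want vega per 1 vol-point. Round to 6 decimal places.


Answer: Vega = 0.099152

Derivation:
d1 = -0.6590347220; d2 = -0.8177742886
phi(d1) = 0.3210681364; exp(-qT) = 1.0000000000; exp(-rT) = 0.9942687864
Vega = S * exp(-qT) * phi(d1) * sqrt(T) = 1.0700 * 1.0000000000 * 0.3210681364 * 0.2886173938 = 0.099152


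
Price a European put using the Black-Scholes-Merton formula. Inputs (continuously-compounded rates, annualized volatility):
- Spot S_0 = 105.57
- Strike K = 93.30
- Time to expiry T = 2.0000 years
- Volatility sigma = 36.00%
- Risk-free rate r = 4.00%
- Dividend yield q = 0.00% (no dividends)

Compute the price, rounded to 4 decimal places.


d1 = (ln(S/K) + (r - q + 0.5*sigma^2) * T) / (sigma * sqrt(T)) = 0.65437652
d2 = d1 - sigma * sqrt(T) = 0.14525963
exp(-rT) = 0.92311635; exp(-qT) = 1.00000000
P = K * exp(-rT) * N(-d2) - S_0 * exp(-qT) * N(-d1)
N(-d1) = 0.25643463; N(-d2) = 0.44225294
P = 93.3000 * 0.92311635 * 0.44225294 - 105.5700 * 1.00000000 * 0.25643463 = 11.0180

Answer: Price = 11.0180


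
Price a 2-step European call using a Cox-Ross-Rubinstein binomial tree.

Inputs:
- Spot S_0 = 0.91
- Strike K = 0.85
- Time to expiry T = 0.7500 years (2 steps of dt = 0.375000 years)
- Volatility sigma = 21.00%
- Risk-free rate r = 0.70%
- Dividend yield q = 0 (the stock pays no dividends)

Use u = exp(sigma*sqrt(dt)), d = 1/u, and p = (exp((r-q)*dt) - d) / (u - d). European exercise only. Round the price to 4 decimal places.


Answer: Price = V(0,0) = 0.1041

Derivation:
dt = T/N = 0.375000
u = exp(sigma*sqrt(dt)) = 1.137233; d = 1/u = 0.879327
p = (exp((r-q)*dt) - d) / (u - d) = 0.478086
Discount per step: exp(-r*dt) = 0.997378
Stock lattice S(k, i) with i counting down-moves:
  k=0: S(0,0) = 0.9100
  k=1: S(1,0) = 1.0349; S(1,1) = 0.8002
  k=2: S(2,0) = 1.1769; S(2,1) = 0.9100; S(2,2) = 0.7036
Terminal payoffs V(N, i) = max(S_T - K, 0):
  V(2,0) = 0.326902; V(2,1) = 0.060000; V(2,2) = 0.000000
Backward induction: V(k, i) = exp(-r*dt) * [p * V(k+1, i) + (1-p) * V(k+1, i+1)].
  V(1,0) = exp(-r*dt) * [p*0.326902 + (1-p)*0.060000] = 0.187110
  V(1,1) = exp(-r*dt) * [p*0.060000 + (1-p)*0.000000] = 0.028610
  V(0,0) = exp(-r*dt) * [p*0.187110 + (1-p)*0.028610] = 0.104113


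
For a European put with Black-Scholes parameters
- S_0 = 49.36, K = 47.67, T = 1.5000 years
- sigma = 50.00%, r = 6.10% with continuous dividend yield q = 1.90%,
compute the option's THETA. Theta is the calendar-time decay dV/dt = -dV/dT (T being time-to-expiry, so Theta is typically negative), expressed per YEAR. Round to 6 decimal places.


Answer: Theta = -2.315735

Derivation:
d1 = 0.4659551831; d2 = -0.1464172526
phi(d1) = 0.3579021516; exp(-qT) = 0.9719022941; exp(-rT) = 0.9125613162
Theta = -S*exp(-qT)*phi(d1)*sigma/(2*sqrt(T)) + r*K*exp(-rT)*N(-d2) - q*S*exp(-qT)*N(-d1)
N(-d1) = 0.3206237902; N(-d2) = 0.5582039958; sqrt(T) = 1.2247448714
Term 1 = -49.3600 * 0.9719022941 * 0.3579021516 * 0.5000 / (2 * 1.2247448714) = -3.5047451761
Term 2 = 0.0610 * 47.6700 * 0.9125613162 * 0.5582039958 = 1.4812555236
Term 3 = -0.0190 * 49.3600 * 0.9719022941 * 0.3206237902 = -0.2922450090
Theta = -3.5047451761 + (1.4812555236) + (-0.2922450090) = -2.315735


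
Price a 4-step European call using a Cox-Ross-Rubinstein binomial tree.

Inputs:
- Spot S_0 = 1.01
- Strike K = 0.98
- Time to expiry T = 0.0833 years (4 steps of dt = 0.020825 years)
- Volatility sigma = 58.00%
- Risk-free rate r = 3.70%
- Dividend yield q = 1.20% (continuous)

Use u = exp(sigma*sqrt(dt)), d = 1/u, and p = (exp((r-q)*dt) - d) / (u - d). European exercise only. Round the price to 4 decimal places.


dt = T/N = 0.020825
u = exp(sigma*sqrt(dt)) = 1.087302; d = 1/u = 0.919708
p = (exp((r-q)*dt) - d) / (u - d) = 0.482195
Discount per step: exp(-r*dt) = 0.999230
Stock lattice S(k, i) with i counting down-moves:
  k=0: S(0,0) = 1.0100
  k=1: S(1,0) = 1.0982; S(1,1) = 0.9289
  k=2: S(2,0) = 1.1940; S(2,1) = 1.0100; S(2,2) = 0.8543
  k=3: S(3,0) = 1.2983; S(3,1) = 1.0982; S(3,2) = 0.9289; S(3,3) = 0.7857
  k=4: S(4,0) = 1.4116; S(4,1) = 1.1940; S(4,2) = 1.0100; S(4,3) = 0.8543; S(4,4) = 0.7226
Terminal payoffs V(N, i) = max(S_T - K, 0):
  V(4,0) = 0.431632; V(4,1) = 0.214047; V(4,2) = 0.030000; V(4,3) = 0.000000; V(4,4) = 0.000000
Backward induction: V(k, i) = exp(-r*dt) * [p * V(k+1, i) + (1-p) * V(k+1, i+1)].
  V(3,0) = exp(-r*dt) * [p*0.431632 + (1-p)*0.214047] = 0.318720
  V(3,1) = exp(-r*dt) * [p*0.214047 + (1-p)*0.030000] = 0.118655
  V(3,2) = exp(-r*dt) * [p*0.030000 + (1-p)*0.000000] = 0.014455
  V(3,3) = exp(-r*dt) * [p*0.000000 + (1-p)*0.000000] = 0.000000
  V(2,0) = exp(-r*dt) * [p*0.318720 + (1-p)*0.118655] = 0.214959
  V(2,1) = exp(-r*dt) * [p*0.118655 + (1-p)*0.014455] = 0.064650
  V(2,2) = exp(-r*dt) * [p*0.014455 + (1-p)*0.000000] = 0.006965
  V(1,0) = exp(-r*dt) * [p*0.214959 + (1-p)*0.064650] = 0.137023
  V(1,1) = exp(-r*dt) * [p*0.064650 + (1-p)*0.006965] = 0.034753
  V(0,0) = exp(-r*dt) * [p*0.137023 + (1-p)*0.034753] = 0.084002

Answer: Price = V(0,0) = 0.0840


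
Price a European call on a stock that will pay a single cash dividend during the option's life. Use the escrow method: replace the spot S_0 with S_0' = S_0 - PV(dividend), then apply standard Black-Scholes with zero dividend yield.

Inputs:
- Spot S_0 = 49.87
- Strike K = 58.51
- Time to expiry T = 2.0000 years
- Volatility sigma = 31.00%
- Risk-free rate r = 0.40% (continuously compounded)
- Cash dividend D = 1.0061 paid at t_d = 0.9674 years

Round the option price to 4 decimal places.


PV(D) = D * exp(-r * t_d) = 1.0061 * 0.99613788 = 1.00221432
S_0' = S_0 - PV(D) = 49.8700 - 1.00221432 = 48.86778568
d1 = (ln(S_0'/K) + (r + sigma^2/2)*T) / (sigma*sqrt(T)) = -0.17330795
d2 = d1 - sigma*sqrt(T) = -0.61171415
exp(-rT) = 0.99203191
N(d1) = 0.43120469; N(d2) = 0.27036345
C = S_0' * N(d1) - K * exp(-rT) * N(d2) = 48.86778568 * 0.43120469 - 58.5100 * 0.99203191 * 0.27036345 = 5.3791

Answer: Price = 5.3791
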